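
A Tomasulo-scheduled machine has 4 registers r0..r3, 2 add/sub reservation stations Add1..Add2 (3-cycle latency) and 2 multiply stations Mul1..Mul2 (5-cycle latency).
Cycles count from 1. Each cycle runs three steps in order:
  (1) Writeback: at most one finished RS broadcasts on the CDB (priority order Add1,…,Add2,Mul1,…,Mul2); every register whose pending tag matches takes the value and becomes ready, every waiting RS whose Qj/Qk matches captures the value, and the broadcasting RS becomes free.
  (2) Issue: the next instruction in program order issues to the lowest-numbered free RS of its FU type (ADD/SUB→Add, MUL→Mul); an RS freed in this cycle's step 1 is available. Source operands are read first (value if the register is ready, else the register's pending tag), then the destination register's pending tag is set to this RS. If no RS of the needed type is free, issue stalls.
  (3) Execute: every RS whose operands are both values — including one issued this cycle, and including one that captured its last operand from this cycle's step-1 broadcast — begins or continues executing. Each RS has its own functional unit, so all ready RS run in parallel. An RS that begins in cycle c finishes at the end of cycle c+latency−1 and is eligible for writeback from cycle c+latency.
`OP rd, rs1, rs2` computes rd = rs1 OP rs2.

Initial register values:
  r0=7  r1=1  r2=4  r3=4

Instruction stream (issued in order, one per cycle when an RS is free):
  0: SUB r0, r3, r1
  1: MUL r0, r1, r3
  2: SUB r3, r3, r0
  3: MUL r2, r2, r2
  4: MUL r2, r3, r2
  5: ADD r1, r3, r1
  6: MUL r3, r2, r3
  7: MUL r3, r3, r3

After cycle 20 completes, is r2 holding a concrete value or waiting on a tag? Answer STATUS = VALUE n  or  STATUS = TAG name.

STATUS = VALUE 0

  c1: issue SUB r0<-Add1  regs: r0:Add1,r1:1,r2:4,r3:4
  c2: issue MUL r0<-Mul1  regs: r0:Mul1,r1:1,r2:4,r3:4
  c3: issue SUB r3<-Add2  regs: r0:Mul1,r1:1,r2:4,r3:Add2
  c4: CDB Add1=3; issue MUL r2<-Mul2  regs: r0:Mul1,r1:1,r2:Mul2,r3:Add2
  c5: stall  regs: r0:Mul1,r1:1,r2:Mul2,r3:Add2
  c6: stall  regs: r0:Mul1,r1:1,r2:Mul2,r3:Add2
  c7: CDB Mul1=4; issue MUL r2<-Mul1  regs: r0:4,r1:1,r2:Mul1,r3:Add2
  c8: issue ADD r1<-Add1  regs: r0:4,r1:Add1,r2:Mul1,r3:Add2
  c9: CDB Mul2=16; issue MUL r3<-Mul2  regs: r0:4,r1:Add1,r2:Mul1,r3:Mul2
  c10: CDB Add2=0; stall  regs: r0:4,r1:Add1,r2:Mul1,r3:Mul2
  c11: stall  regs: r0:4,r1:Add1,r2:Mul1,r3:Mul2
  c12: stall  regs: r0:4,r1:Add1,r2:Mul1,r3:Mul2
  c13: CDB Add1=1; stall  regs: r0:4,r1:1,r2:Mul1,r3:Mul2
  c14: stall  regs: r0:4,r1:1,r2:Mul1,r3:Mul2
  c15: CDB Mul1=0; issue MUL r3<-Mul1  regs: r0:4,r1:1,r2:0,r3:Mul1
  c16: -  regs: r0:4,r1:1,r2:0,r3:Mul1
  c17: -  regs: r0:4,r1:1,r2:0,r3:Mul1
  c18: -  regs: r0:4,r1:1,r2:0,r3:Mul1
  c19: -  regs: r0:4,r1:1,r2:0,r3:Mul1
  c20: CDB Mul2=0  regs: r0:4,r1:1,r2:0,r3:Mul1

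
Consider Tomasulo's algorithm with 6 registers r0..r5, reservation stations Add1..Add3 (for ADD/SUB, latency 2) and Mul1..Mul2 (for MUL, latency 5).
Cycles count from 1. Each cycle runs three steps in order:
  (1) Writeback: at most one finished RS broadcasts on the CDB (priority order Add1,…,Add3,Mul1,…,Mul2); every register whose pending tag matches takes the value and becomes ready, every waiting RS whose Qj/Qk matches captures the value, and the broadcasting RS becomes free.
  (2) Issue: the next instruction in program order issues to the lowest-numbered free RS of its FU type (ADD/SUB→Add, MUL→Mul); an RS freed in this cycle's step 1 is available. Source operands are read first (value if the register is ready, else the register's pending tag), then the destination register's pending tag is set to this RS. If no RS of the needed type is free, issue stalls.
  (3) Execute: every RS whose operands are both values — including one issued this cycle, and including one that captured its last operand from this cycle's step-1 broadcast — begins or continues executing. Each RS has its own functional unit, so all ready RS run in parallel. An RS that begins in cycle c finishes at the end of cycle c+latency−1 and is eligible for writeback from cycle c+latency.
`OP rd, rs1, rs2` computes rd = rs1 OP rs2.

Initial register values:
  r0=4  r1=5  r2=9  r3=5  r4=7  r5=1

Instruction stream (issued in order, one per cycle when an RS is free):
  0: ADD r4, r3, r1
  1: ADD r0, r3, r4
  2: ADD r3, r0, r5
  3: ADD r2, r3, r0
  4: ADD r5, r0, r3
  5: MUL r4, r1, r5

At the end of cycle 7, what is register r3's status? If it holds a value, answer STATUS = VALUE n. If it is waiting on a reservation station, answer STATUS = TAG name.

cycle 1: issue ADD r4<-Add1 // r0:4,r1:5,r2:9,r3:5,r4:Add1,r5:1
cycle 2: issue ADD r0<-Add2 // r0:Add2,r1:5,r2:9,r3:5,r4:Add1,r5:1
cycle 3: CDB Add1=10; issue ADD r3<-Add1 // r0:Add2,r1:5,r2:9,r3:Add1,r4:10,r5:1
cycle 4: issue ADD r2<-Add3 // r0:Add2,r1:5,r2:Add3,r3:Add1,r4:10,r5:1
cycle 5: CDB Add2=15; issue ADD r5<-Add2 // r0:15,r1:5,r2:Add3,r3:Add1,r4:10,r5:Add2
cycle 6: issue MUL r4<-Mul1 // r0:15,r1:5,r2:Add3,r3:Add1,r4:Mul1,r5:Add2
cycle 7: CDB Add1=16 // r0:15,r1:5,r2:Add3,r3:16,r4:Mul1,r5:Add2

STATUS = VALUE 16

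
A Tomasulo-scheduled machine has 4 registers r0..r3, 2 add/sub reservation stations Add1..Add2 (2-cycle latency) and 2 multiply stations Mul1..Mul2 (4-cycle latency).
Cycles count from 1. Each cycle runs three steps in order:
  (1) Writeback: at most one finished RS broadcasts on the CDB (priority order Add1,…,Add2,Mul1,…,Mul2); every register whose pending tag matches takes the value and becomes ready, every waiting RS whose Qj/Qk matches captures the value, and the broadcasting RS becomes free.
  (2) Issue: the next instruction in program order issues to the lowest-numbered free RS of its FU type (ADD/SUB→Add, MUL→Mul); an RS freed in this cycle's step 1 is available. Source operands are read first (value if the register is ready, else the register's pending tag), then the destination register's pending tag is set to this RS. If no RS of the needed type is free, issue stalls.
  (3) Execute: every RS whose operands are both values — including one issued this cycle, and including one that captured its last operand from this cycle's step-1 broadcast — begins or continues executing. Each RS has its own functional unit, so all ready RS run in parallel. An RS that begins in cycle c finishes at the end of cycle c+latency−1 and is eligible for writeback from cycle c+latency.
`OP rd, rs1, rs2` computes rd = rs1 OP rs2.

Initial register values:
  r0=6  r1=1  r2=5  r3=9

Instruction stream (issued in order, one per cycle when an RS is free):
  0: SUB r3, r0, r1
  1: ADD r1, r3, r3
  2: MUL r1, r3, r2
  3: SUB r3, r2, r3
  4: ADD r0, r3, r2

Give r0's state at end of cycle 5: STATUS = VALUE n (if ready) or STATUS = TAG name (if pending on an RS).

STATUS = TAG Add2

cycle 1: issue SUB r3<-Add1 // r0:6,r1:1,r2:5,r3:Add1
cycle 2: issue ADD r1<-Add2 // r0:6,r1:Add2,r2:5,r3:Add1
cycle 3: CDB Add1=5; issue MUL r1<-Mul1 // r0:6,r1:Mul1,r2:5,r3:5
cycle 4: issue SUB r3<-Add1 // r0:6,r1:Mul1,r2:5,r3:Add1
cycle 5: CDB Add2=10; issue ADD r0<-Add2 // r0:Add2,r1:Mul1,r2:5,r3:Add1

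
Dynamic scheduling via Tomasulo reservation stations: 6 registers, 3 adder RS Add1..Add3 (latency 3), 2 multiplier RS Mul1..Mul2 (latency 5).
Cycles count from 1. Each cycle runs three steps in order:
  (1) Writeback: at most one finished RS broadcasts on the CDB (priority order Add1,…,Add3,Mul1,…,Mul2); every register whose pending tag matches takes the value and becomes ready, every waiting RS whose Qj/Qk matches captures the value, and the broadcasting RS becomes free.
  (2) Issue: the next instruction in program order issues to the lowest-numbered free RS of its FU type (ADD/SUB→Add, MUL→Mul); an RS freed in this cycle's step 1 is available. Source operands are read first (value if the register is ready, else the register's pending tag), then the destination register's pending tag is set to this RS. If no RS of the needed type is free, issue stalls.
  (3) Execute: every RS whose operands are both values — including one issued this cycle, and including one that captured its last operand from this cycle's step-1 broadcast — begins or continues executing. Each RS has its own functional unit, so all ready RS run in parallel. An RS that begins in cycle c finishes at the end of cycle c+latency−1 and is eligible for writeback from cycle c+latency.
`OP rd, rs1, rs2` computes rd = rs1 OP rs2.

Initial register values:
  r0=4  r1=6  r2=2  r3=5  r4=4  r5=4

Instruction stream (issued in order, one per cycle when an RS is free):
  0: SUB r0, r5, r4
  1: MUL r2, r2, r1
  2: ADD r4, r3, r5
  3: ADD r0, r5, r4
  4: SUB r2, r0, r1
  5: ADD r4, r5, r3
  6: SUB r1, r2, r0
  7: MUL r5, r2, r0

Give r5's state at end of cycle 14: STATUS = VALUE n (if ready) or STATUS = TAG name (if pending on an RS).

  c1: issue SUB r0<-Add1  regs: r0:Add1,r1:6,r2:2,r3:5,r4:4,r5:4
  c2: issue MUL r2<-Mul1  regs: r0:Add1,r1:6,r2:Mul1,r3:5,r4:4,r5:4
  c3: issue ADD r4<-Add2  regs: r0:Add1,r1:6,r2:Mul1,r3:5,r4:Add2,r5:4
  c4: CDB Add1=0; issue ADD r0<-Add1  regs: r0:Add1,r1:6,r2:Mul1,r3:5,r4:Add2,r5:4
  c5: issue SUB r2<-Add3  regs: r0:Add1,r1:6,r2:Add3,r3:5,r4:Add2,r5:4
  c6: CDB Add2=9; issue ADD r4<-Add2  regs: r0:Add1,r1:6,r2:Add3,r3:5,r4:Add2,r5:4
  c7: CDB Mul1=12; stall  regs: r0:Add1,r1:6,r2:Add3,r3:5,r4:Add2,r5:4
  c8: stall  regs: r0:Add1,r1:6,r2:Add3,r3:5,r4:Add2,r5:4
  c9: CDB Add1=13; issue SUB r1<-Add1  regs: r0:13,r1:Add1,r2:Add3,r3:5,r4:Add2,r5:4
  c10: CDB Add2=9; issue MUL r5<-Mul1  regs: r0:13,r1:Add1,r2:Add3,r3:5,r4:9,r5:Mul1
  c11: -  regs: r0:13,r1:Add1,r2:Add3,r3:5,r4:9,r5:Mul1
  c12: CDB Add3=7  regs: r0:13,r1:Add1,r2:7,r3:5,r4:9,r5:Mul1
  c13: -  regs: r0:13,r1:Add1,r2:7,r3:5,r4:9,r5:Mul1
  c14: -  regs: r0:13,r1:Add1,r2:7,r3:5,r4:9,r5:Mul1

STATUS = TAG Mul1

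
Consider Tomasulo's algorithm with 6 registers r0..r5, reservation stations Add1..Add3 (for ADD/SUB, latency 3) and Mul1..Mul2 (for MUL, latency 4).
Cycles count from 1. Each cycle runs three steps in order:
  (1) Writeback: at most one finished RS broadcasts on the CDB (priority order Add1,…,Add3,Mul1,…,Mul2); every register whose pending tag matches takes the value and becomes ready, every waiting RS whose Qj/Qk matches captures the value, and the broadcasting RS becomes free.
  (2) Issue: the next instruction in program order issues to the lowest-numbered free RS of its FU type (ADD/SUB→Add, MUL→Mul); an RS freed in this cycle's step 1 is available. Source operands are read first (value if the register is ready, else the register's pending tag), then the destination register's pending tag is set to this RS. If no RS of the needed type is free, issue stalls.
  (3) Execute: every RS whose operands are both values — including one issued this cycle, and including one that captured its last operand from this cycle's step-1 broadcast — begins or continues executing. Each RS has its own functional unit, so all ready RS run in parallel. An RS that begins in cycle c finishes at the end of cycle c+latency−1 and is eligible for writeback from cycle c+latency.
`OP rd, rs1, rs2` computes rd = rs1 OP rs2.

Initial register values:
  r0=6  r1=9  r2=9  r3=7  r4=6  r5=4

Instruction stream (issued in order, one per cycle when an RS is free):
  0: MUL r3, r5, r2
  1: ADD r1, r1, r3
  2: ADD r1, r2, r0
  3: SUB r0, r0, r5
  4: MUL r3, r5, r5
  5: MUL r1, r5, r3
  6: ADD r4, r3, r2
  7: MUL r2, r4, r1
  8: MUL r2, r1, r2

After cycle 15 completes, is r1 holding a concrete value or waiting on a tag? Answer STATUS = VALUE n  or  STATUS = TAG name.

STATUS = VALUE 64

c1: issue MUL r3<-Mul1 | r0:6,r1:9,r2:9,r3:Mul1,r4:6,r5:4
c2: issue ADD r1<-Add1 | r0:6,r1:Add1,r2:9,r3:Mul1,r4:6,r5:4
c3: issue ADD r1<-Add2 | r0:6,r1:Add2,r2:9,r3:Mul1,r4:6,r5:4
c4: issue SUB r0<-Add3 | r0:Add3,r1:Add2,r2:9,r3:Mul1,r4:6,r5:4
c5: CDB Mul1=36; issue MUL r3<-Mul1 | r0:Add3,r1:Add2,r2:9,r3:Mul1,r4:6,r5:4
c6: CDB Add2=15; issue MUL r1<-Mul2 | r0:Add3,r1:Mul2,r2:9,r3:Mul1,r4:6,r5:4
c7: CDB Add3=2; issue ADD r4<-Add2 | r0:2,r1:Mul2,r2:9,r3:Mul1,r4:Add2,r5:4
c8: CDB Add1=45; stall | r0:2,r1:Mul2,r2:9,r3:Mul1,r4:Add2,r5:4
c9: CDB Mul1=16; issue MUL r2<-Mul1 | r0:2,r1:Mul2,r2:Mul1,r3:16,r4:Add2,r5:4
c10: stall | r0:2,r1:Mul2,r2:Mul1,r3:16,r4:Add2,r5:4
c11: stall | r0:2,r1:Mul2,r2:Mul1,r3:16,r4:Add2,r5:4
c12: CDB Add2=25; stall | r0:2,r1:Mul2,r2:Mul1,r3:16,r4:25,r5:4
c13: CDB Mul2=64; issue MUL r2<-Mul2 | r0:2,r1:64,r2:Mul2,r3:16,r4:25,r5:4
c14: - | r0:2,r1:64,r2:Mul2,r3:16,r4:25,r5:4
c15: - | r0:2,r1:64,r2:Mul2,r3:16,r4:25,r5:4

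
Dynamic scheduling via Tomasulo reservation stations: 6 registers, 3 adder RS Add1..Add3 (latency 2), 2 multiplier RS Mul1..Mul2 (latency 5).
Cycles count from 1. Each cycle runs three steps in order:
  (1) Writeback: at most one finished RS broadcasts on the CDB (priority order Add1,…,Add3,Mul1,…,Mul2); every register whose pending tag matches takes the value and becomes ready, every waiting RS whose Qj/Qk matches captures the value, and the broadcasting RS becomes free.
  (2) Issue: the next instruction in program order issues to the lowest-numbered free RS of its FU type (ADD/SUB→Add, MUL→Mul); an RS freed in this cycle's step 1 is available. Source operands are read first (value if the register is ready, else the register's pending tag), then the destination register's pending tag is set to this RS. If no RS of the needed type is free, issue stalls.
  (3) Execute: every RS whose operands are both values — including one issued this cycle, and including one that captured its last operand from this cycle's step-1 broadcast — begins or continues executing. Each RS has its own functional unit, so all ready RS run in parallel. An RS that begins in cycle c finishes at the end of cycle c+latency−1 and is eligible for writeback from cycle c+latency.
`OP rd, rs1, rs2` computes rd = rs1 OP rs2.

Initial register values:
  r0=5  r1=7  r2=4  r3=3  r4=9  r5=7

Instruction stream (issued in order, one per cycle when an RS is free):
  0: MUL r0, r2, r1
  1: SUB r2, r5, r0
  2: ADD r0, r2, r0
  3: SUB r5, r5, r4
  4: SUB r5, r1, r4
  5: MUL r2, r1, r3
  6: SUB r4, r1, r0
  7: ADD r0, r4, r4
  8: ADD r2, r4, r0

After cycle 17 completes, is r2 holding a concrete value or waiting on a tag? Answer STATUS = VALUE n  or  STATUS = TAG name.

STATUS = VALUE 0

cycle 1: issue MUL r0<-Mul1 // r0:Mul1,r1:7,r2:4,r3:3,r4:9,r5:7
cycle 2: issue SUB r2<-Add1 // r0:Mul1,r1:7,r2:Add1,r3:3,r4:9,r5:7
cycle 3: issue ADD r0<-Add2 // r0:Add2,r1:7,r2:Add1,r3:3,r4:9,r5:7
cycle 4: issue SUB r5<-Add3 // r0:Add2,r1:7,r2:Add1,r3:3,r4:9,r5:Add3
cycle 5: stall // r0:Add2,r1:7,r2:Add1,r3:3,r4:9,r5:Add3
cycle 6: CDB Add3=-2; issue SUB r5<-Add3 // r0:Add2,r1:7,r2:Add1,r3:3,r4:9,r5:Add3
cycle 7: CDB Mul1=28; issue MUL r2<-Mul1 // r0:Add2,r1:7,r2:Mul1,r3:3,r4:9,r5:Add3
cycle 8: CDB Add3=-2; issue SUB r4<-Add3 // r0:Add2,r1:7,r2:Mul1,r3:3,r4:Add3,r5:-2
cycle 9: CDB Add1=-21; issue ADD r0<-Add1 // r0:Add1,r1:7,r2:Mul1,r3:3,r4:Add3,r5:-2
cycle 10: stall // r0:Add1,r1:7,r2:Mul1,r3:3,r4:Add3,r5:-2
cycle 11: CDB Add2=7; issue ADD r2<-Add2 // r0:Add1,r1:7,r2:Add2,r3:3,r4:Add3,r5:-2
cycle 12: CDB Mul1=21 // r0:Add1,r1:7,r2:Add2,r3:3,r4:Add3,r5:-2
cycle 13: CDB Add3=0 // r0:Add1,r1:7,r2:Add2,r3:3,r4:0,r5:-2
cycle 14: - // r0:Add1,r1:7,r2:Add2,r3:3,r4:0,r5:-2
cycle 15: CDB Add1=0 // r0:0,r1:7,r2:Add2,r3:3,r4:0,r5:-2
cycle 16: - // r0:0,r1:7,r2:Add2,r3:3,r4:0,r5:-2
cycle 17: CDB Add2=0 // r0:0,r1:7,r2:0,r3:3,r4:0,r5:-2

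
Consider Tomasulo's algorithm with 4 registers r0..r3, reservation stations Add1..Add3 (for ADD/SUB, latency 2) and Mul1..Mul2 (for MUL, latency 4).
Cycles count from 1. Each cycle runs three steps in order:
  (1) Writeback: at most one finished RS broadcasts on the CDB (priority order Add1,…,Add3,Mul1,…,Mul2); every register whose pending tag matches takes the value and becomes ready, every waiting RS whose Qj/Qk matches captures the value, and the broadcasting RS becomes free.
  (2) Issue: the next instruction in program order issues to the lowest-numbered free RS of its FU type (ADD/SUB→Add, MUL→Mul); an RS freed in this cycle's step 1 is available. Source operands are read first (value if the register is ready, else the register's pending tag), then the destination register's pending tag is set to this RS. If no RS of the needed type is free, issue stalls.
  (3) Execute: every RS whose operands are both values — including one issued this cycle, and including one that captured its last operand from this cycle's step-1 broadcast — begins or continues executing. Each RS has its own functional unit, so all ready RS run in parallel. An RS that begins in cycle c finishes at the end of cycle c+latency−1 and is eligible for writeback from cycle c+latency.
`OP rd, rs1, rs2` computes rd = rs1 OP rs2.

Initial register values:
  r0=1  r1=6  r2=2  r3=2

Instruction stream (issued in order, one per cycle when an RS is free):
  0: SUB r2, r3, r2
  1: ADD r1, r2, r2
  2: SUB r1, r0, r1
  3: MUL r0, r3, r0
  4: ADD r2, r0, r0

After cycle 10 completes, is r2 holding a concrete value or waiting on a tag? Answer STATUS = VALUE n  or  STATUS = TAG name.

  c1: issue SUB r2<-Add1  regs: r0:1,r1:6,r2:Add1,r3:2
  c2: issue ADD r1<-Add2  regs: r0:1,r1:Add2,r2:Add1,r3:2
  c3: CDB Add1=0; issue SUB r1<-Add1  regs: r0:1,r1:Add1,r2:0,r3:2
  c4: issue MUL r0<-Mul1  regs: r0:Mul1,r1:Add1,r2:0,r3:2
  c5: CDB Add2=0; issue ADD r2<-Add2  regs: r0:Mul1,r1:Add1,r2:Add2,r3:2
  c6: -  regs: r0:Mul1,r1:Add1,r2:Add2,r3:2
  c7: CDB Add1=1  regs: r0:Mul1,r1:1,r2:Add2,r3:2
  c8: CDB Mul1=2  regs: r0:2,r1:1,r2:Add2,r3:2
  c9: -  regs: r0:2,r1:1,r2:Add2,r3:2
  c10: CDB Add2=4  regs: r0:2,r1:1,r2:4,r3:2

STATUS = VALUE 4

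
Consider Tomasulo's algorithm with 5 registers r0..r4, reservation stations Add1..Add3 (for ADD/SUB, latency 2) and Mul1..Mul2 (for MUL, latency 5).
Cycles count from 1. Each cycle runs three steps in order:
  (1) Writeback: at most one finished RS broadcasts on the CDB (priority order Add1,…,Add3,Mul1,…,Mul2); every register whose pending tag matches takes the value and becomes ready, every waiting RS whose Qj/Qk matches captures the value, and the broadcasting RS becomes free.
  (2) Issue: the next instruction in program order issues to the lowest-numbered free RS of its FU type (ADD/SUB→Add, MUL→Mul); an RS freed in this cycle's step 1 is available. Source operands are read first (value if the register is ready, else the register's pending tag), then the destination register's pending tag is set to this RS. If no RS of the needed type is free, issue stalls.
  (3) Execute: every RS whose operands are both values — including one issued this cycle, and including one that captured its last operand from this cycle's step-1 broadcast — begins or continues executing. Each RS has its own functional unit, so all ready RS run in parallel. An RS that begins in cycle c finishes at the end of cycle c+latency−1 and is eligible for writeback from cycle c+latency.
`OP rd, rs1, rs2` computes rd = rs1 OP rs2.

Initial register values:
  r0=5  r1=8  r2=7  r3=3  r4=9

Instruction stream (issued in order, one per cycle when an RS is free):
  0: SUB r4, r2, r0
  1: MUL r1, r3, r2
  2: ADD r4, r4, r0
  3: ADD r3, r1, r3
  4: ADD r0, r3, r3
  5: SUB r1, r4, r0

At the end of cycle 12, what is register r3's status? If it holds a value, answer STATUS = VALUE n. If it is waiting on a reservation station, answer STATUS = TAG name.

cycle 1: issue SUB r4<-Add1 // r0:5,r1:8,r2:7,r3:3,r4:Add1
cycle 2: issue MUL r1<-Mul1 // r0:5,r1:Mul1,r2:7,r3:3,r4:Add1
cycle 3: CDB Add1=2; issue ADD r4<-Add1 // r0:5,r1:Mul1,r2:7,r3:3,r4:Add1
cycle 4: issue ADD r3<-Add2 // r0:5,r1:Mul1,r2:7,r3:Add2,r4:Add1
cycle 5: CDB Add1=7; issue ADD r0<-Add1 // r0:Add1,r1:Mul1,r2:7,r3:Add2,r4:7
cycle 6: issue SUB r1<-Add3 // r0:Add1,r1:Add3,r2:7,r3:Add2,r4:7
cycle 7: CDB Mul1=21 // r0:Add1,r1:Add3,r2:7,r3:Add2,r4:7
cycle 8: - // r0:Add1,r1:Add3,r2:7,r3:Add2,r4:7
cycle 9: CDB Add2=24 // r0:Add1,r1:Add3,r2:7,r3:24,r4:7
cycle 10: - // r0:Add1,r1:Add3,r2:7,r3:24,r4:7
cycle 11: CDB Add1=48 // r0:48,r1:Add3,r2:7,r3:24,r4:7
cycle 12: - // r0:48,r1:Add3,r2:7,r3:24,r4:7

STATUS = VALUE 24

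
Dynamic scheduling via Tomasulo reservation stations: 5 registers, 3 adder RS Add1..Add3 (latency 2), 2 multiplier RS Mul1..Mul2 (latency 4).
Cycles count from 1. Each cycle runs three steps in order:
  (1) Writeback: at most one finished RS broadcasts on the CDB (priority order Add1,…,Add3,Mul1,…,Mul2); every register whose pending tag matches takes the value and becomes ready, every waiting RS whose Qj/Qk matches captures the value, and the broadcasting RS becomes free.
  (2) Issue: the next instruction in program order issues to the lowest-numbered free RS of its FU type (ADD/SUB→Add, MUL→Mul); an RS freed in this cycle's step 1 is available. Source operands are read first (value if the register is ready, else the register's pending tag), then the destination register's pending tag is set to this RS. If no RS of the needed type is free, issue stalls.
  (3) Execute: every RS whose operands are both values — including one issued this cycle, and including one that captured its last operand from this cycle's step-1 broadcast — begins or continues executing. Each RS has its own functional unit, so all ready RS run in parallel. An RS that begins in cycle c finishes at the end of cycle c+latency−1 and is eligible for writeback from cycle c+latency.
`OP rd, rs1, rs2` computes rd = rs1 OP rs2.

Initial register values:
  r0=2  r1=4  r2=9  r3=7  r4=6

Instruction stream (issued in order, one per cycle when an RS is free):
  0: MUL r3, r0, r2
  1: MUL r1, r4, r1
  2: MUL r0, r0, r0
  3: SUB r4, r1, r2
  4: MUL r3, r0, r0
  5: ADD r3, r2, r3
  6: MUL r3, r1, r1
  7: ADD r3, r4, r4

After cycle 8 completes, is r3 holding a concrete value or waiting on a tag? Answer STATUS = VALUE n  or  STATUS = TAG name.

STATUS = TAG Add1

cycle 1: issue MUL r3<-Mul1 // r0:2,r1:4,r2:9,r3:Mul1,r4:6
cycle 2: issue MUL r1<-Mul2 // r0:2,r1:Mul2,r2:9,r3:Mul1,r4:6
cycle 3: stall // r0:2,r1:Mul2,r2:9,r3:Mul1,r4:6
cycle 4: stall // r0:2,r1:Mul2,r2:9,r3:Mul1,r4:6
cycle 5: CDB Mul1=18; issue MUL r0<-Mul1 // r0:Mul1,r1:Mul2,r2:9,r3:18,r4:6
cycle 6: CDB Mul2=24; issue SUB r4<-Add1 // r0:Mul1,r1:24,r2:9,r3:18,r4:Add1
cycle 7: issue MUL r3<-Mul2 // r0:Mul1,r1:24,r2:9,r3:Mul2,r4:Add1
cycle 8: CDB Add1=15; issue ADD r3<-Add1 // r0:Mul1,r1:24,r2:9,r3:Add1,r4:15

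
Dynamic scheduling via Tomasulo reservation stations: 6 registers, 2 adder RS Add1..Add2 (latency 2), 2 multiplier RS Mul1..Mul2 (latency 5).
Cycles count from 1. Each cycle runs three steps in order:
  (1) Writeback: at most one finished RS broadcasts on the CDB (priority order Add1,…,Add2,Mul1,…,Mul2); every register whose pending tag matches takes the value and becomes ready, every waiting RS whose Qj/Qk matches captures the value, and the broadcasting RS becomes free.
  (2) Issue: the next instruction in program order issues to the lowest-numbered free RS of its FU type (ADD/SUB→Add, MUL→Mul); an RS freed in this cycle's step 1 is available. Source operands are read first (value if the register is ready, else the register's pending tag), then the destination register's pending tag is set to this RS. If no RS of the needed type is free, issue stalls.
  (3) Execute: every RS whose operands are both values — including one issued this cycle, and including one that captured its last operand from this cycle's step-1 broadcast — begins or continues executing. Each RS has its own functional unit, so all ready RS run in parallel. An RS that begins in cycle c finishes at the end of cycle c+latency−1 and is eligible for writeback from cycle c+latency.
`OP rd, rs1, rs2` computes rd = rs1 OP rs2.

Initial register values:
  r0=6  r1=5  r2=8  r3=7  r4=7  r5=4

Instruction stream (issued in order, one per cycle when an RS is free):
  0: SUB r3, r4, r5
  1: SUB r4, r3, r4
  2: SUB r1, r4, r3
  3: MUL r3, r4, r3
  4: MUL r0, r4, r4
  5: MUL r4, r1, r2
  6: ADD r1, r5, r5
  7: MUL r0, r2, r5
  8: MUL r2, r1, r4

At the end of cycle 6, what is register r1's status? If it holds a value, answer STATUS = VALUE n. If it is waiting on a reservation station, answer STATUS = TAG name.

cycle 1: issue SUB r3<-Add1 // r0:6,r1:5,r2:8,r3:Add1,r4:7,r5:4
cycle 2: issue SUB r4<-Add2 // r0:6,r1:5,r2:8,r3:Add1,r4:Add2,r5:4
cycle 3: CDB Add1=3; issue SUB r1<-Add1 // r0:6,r1:Add1,r2:8,r3:3,r4:Add2,r5:4
cycle 4: issue MUL r3<-Mul1 // r0:6,r1:Add1,r2:8,r3:Mul1,r4:Add2,r5:4
cycle 5: CDB Add2=-4; issue MUL r0<-Mul2 // r0:Mul2,r1:Add1,r2:8,r3:Mul1,r4:-4,r5:4
cycle 6: stall // r0:Mul2,r1:Add1,r2:8,r3:Mul1,r4:-4,r5:4

STATUS = TAG Add1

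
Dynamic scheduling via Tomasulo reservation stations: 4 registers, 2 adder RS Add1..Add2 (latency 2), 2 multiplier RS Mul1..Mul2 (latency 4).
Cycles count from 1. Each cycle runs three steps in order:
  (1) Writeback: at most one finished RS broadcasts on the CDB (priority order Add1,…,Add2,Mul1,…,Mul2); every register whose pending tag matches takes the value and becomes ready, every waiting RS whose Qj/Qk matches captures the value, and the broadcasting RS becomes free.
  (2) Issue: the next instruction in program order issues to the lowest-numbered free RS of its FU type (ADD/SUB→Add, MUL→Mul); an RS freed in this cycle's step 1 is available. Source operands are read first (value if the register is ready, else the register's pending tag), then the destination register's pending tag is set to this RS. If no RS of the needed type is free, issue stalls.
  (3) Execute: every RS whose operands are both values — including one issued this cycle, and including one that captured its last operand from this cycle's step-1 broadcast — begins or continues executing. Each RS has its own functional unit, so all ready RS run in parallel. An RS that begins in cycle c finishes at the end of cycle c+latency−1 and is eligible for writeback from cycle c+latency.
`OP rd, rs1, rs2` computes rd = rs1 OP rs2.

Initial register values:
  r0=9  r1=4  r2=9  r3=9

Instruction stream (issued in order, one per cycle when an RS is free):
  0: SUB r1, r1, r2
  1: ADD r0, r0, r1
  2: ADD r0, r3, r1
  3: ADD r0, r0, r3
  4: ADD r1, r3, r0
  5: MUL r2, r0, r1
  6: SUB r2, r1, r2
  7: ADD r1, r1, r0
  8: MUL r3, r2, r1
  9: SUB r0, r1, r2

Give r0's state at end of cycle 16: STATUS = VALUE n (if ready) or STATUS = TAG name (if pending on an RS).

cycle 1: issue SUB r1<-Add1 // r0:9,r1:Add1,r2:9,r3:9
cycle 2: issue ADD r0<-Add2 // r0:Add2,r1:Add1,r2:9,r3:9
cycle 3: CDB Add1=-5; issue ADD r0<-Add1 // r0:Add1,r1:-5,r2:9,r3:9
cycle 4: stall // r0:Add1,r1:-5,r2:9,r3:9
cycle 5: CDB Add1=4; issue ADD r0<-Add1 // r0:Add1,r1:-5,r2:9,r3:9
cycle 6: CDB Add2=4; issue ADD r1<-Add2 // r0:Add1,r1:Add2,r2:9,r3:9
cycle 7: CDB Add1=13; issue MUL r2<-Mul1 // r0:13,r1:Add2,r2:Mul1,r3:9
cycle 8: issue SUB r2<-Add1 // r0:13,r1:Add2,r2:Add1,r3:9
cycle 9: CDB Add2=22; issue ADD r1<-Add2 // r0:13,r1:Add2,r2:Add1,r3:9
cycle 10: issue MUL r3<-Mul2 // r0:13,r1:Add2,r2:Add1,r3:Mul2
cycle 11: CDB Add2=35; issue SUB r0<-Add2 // r0:Add2,r1:35,r2:Add1,r3:Mul2
cycle 12: - // r0:Add2,r1:35,r2:Add1,r3:Mul2
cycle 13: CDB Mul1=286 // r0:Add2,r1:35,r2:Add1,r3:Mul2
cycle 14: - // r0:Add2,r1:35,r2:Add1,r3:Mul2
cycle 15: CDB Add1=-264 // r0:Add2,r1:35,r2:-264,r3:Mul2
cycle 16: - // r0:Add2,r1:35,r2:-264,r3:Mul2

STATUS = TAG Add2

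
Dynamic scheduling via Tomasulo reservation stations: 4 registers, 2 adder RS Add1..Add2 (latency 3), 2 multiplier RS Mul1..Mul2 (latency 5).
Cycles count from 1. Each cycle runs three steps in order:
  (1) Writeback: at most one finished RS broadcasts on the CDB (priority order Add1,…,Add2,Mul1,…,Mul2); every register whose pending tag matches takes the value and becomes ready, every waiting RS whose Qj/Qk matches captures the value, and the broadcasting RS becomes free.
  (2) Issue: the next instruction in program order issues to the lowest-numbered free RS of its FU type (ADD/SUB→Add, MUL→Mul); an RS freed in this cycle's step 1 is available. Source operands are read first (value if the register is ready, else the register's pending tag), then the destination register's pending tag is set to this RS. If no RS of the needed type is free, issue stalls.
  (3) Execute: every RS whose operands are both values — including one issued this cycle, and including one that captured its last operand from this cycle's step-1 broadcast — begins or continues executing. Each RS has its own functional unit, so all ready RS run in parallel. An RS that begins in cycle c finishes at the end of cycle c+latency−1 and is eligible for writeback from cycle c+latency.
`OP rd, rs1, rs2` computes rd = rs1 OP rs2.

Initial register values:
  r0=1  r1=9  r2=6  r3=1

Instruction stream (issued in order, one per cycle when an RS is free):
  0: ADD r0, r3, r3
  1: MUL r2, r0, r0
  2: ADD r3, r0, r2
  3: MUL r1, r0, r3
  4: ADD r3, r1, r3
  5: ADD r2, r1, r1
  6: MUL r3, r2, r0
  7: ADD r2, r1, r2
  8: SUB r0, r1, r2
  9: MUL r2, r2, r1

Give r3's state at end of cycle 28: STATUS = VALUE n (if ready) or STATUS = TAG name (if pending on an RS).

STATUS = VALUE 48

cycle 1: issue ADD r0<-Add1 // r0:Add1,r1:9,r2:6,r3:1
cycle 2: issue MUL r2<-Mul1 // r0:Add1,r1:9,r2:Mul1,r3:1
cycle 3: issue ADD r3<-Add2 // r0:Add1,r1:9,r2:Mul1,r3:Add2
cycle 4: CDB Add1=2; issue MUL r1<-Mul2 // r0:2,r1:Mul2,r2:Mul1,r3:Add2
cycle 5: issue ADD r3<-Add1 // r0:2,r1:Mul2,r2:Mul1,r3:Add1
cycle 6: stall // r0:2,r1:Mul2,r2:Mul1,r3:Add1
cycle 7: stall // r0:2,r1:Mul2,r2:Mul1,r3:Add1
cycle 8: stall // r0:2,r1:Mul2,r2:Mul1,r3:Add1
cycle 9: CDB Mul1=4; stall // r0:2,r1:Mul2,r2:4,r3:Add1
cycle 10: stall // r0:2,r1:Mul2,r2:4,r3:Add1
cycle 11: stall // r0:2,r1:Mul2,r2:4,r3:Add1
cycle 12: CDB Add2=6; issue ADD r2<-Add2 // r0:2,r1:Mul2,r2:Add2,r3:Add1
cycle 13: issue MUL r3<-Mul1 // r0:2,r1:Mul2,r2:Add2,r3:Mul1
cycle 14: stall // r0:2,r1:Mul2,r2:Add2,r3:Mul1
cycle 15: stall // r0:2,r1:Mul2,r2:Add2,r3:Mul1
cycle 16: stall // r0:2,r1:Mul2,r2:Add2,r3:Mul1
cycle 17: CDB Mul2=12; stall // r0:2,r1:12,r2:Add2,r3:Mul1
cycle 18: stall // r0:2,r1:12,r2:Add2,r3:Mul1
cycle 19: stall // r0:2,r1:12,r2:Add2,r3:Mul1
cycle 20: CDB Add1=18; issue ADD r2<-Add1 // r0:2,r1:12,r2:Add1,r3:Mul1
cycle 21: CDB Add2=24; issue SUB r0<-Add2 // r0:Add2,r1:12,r2:Add1,r3:Mul1
cycle 22: issue MUL r2<-Mul2 // r0:Add2,r1:12,r2:Mul2,r3:Mul1
cycle 23: - // r0:Add2,r1:12,r2:Mul2,r3:Mul1
cycle 24: CDB Add1=36 // r0:Add2,r1:12,r2:Mul2,r3:Mul1
cycle 25: - // r0:Add2,r1:12,r2:Mul2,r3:Mul1
cycle 26: CDB Mul1=48 // r0:Add2,r1:12,r2:Mul2,r3:48
cycle 27: CDB Add2=-24 // r0:-24,r1:12,r2:Mul2,r3:48
cycle 28: - // r0:-24,r1:12,r2:Mul2,r3:48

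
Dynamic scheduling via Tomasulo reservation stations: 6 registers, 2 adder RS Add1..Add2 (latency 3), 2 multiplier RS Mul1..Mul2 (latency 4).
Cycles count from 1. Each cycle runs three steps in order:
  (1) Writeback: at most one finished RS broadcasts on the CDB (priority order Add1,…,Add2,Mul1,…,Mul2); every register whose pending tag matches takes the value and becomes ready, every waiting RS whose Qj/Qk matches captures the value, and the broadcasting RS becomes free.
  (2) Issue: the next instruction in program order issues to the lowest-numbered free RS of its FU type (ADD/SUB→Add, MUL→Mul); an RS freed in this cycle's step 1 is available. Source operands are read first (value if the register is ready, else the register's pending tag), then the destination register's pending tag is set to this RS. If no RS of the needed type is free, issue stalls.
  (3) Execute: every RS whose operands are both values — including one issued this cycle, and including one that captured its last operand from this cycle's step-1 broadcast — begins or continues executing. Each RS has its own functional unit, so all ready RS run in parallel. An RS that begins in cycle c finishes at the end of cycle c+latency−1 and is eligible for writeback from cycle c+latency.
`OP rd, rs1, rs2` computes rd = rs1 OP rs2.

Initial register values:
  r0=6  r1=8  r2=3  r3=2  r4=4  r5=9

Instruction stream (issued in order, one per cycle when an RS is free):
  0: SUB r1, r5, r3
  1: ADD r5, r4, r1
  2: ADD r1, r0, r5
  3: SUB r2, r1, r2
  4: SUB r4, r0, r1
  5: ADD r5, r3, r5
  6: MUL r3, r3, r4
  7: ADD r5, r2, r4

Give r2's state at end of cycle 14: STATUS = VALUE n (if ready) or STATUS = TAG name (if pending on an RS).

c1: issue SUB r1<-Add1 | r0:6,r1:Add1,r2:3,r3:2,r4:4,r5:9
c2: issue ADD r5<-Add2 | r0:6,r1:Add1,r2:3,r3:2,r4:4,r5:Add2
c3: stall | r0:6,r1:Add1,r2:3,r3:2,r4:4,r5:Add2
c4: CDB Add1=7; issue ADD r1<-Add1 | r0:6,r1:Add1,r2:3,r3:2,r4:4,r5:Add2
c5: stall | r0:6,r1:Add1,r2:3,r3:2,r4:4,r5:Add2
c6: stall | r0:6,r1:Add1,r2:3,r3:2,r4:4,r5:Add2
c7: CDB Add2=11; issue SUB r2<-Add2 | r0:6,r1:Add1,r2:Add2,r3:2,r4:4,r5:11
c8: stall | r0:6,r1:Add1,r2:Add2,r3:2,r4:4,r5:11
c9: stall | r0:6,r1:Add1,r2:Add2,r3:2,r4:4,r5:11
c10: CDB Add1=17; issue SUB r4<-Add1 | r0:6,r1:17,r2:Add2,r3:2,r4:Add1,r5:11
c11: stall | r0:6,r1:17,r2:Add2,r3:2,r4:Add1,r5:11
c12: stall | r0:6,r1:17,r2:Add2,r3:2,r4:Add1,r5:11
c13: CDB Add1=-11; issue ADD r5<-Add1 | r0:6,r1:17,r2:Add2,r3:2,r4:-11,r5:Add1
c14: CDB Add2=14; issue MUL r3<-Mul1 | r0:6,r1:17,r2:14,r3:Mul1,r4:-11,r5:Add1

STATUS = VALUE 14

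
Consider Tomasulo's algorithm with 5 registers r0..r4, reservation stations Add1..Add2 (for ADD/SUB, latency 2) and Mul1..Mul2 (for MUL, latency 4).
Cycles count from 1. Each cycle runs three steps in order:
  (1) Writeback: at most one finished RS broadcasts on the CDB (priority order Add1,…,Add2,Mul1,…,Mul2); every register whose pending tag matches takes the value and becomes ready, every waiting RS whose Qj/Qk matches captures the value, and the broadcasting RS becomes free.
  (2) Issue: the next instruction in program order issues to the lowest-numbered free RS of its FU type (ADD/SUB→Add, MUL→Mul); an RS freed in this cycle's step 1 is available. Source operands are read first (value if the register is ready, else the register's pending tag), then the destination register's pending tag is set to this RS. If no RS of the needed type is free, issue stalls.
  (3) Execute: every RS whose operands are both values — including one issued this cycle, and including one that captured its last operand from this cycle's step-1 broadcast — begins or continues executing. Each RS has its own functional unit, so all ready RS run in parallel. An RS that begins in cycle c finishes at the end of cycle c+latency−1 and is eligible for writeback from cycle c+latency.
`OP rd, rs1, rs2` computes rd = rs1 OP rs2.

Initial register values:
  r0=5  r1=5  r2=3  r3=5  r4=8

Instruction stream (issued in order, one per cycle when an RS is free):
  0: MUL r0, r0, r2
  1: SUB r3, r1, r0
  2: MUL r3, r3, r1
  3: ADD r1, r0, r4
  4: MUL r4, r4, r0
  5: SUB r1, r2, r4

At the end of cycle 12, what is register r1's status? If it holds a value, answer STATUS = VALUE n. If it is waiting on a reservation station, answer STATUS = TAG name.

STATUS = VALUE -117

  c1: issue MUL r0<-Mul1  regs: r0:Mul1,r1:5,r2:3,r3:5,r4:8
  c2: issue SUB r3<-Add1  regs: r0:Mul1,r1:5,r2:3,r3:Add1,r4:8
  c3: issue MUL r3<-Mul2  regs: r0:Mul1,r1:5,r2:3,r3:Mul2,r4:8
  c4: issue ADD r1<-Add2  regs: r0:Mul1,r1:Add2,r2:3,r3:Mul2,r4:8
  c5: CDB Mul1=15; issue MUL r4<-Mul1  regs: r0:15,r1:Add2,r2:3,r3:Mul2,r4:Mul1
  c6: stall  regs: r0:15,r1:Add2,r2:3,r3:Mul2,r4:Mul1
  c7: CDB Add1=-10; issue SUB r1<-Add1  regs: r0:15,r1:Add1,r2:3,r3:Mul2,r4:Mul1
  c8: CDB Add2=23  regs: r0:15,r1:Add1,r2:3,r3:Mul2,r4:Mul1
  c9: CDB Mul1=120  regs: r0:15,r1:Add1,r2:3,r3:Mul2,r4:120
  c10: -  regs: r0:15,r1:Add1,r2:3,r3:Mul2,r4:120
  c11: CDB Add1=-117  regs: r0:15,r1:-117,r2:3,r3:Mul2,r4:120
  c12: CDB Mul2=-50  regs: r0:15,r1:-117,r2:3,r3:-50,r4:120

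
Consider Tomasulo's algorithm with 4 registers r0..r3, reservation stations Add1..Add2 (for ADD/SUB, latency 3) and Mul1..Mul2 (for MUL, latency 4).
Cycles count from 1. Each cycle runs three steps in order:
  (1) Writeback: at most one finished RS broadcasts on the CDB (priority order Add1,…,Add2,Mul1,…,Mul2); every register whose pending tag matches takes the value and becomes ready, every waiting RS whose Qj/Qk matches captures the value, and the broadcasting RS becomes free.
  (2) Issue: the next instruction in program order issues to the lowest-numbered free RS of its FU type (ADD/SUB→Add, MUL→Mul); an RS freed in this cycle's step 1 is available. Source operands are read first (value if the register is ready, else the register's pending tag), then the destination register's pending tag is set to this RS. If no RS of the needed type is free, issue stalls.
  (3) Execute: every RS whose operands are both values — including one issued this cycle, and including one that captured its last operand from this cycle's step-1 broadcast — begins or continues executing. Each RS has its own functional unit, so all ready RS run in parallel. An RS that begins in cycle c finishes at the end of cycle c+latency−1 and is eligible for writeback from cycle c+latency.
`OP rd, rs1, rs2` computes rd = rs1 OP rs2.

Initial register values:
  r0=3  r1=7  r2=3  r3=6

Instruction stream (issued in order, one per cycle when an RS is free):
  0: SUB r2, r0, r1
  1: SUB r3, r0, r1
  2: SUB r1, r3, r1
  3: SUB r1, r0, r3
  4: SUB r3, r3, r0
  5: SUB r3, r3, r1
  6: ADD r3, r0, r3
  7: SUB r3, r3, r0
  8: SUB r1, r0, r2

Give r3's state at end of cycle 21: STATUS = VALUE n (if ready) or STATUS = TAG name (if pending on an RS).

STATUS = VALUE -14

c1: issue SUB r2<-Add1 | r0:3,r1:7,r2:Add1,r3:6
c2: issue SUB r3<-Add2 | r0:3,r1:7,r2:Add1,r3:Add2
c3: stall | r0:3,r1:7,r2:Add1,r3:Add2
c4: CDB Add1=-4; issue SUB r1<-Add1 | r0:3,r1:Add1,r2:-4,r3:Add2
c5: CDB Add2=-4; issue SUB r1<-Add2 | r0:3,r1:Add2,r2:-4,r3:-4
c6: stall | r0:3,r1:Add2,r2:-4,r3:-4
c7: stall | r0:3,r1:Add2,r2:-4,r3:-4
c8: CDB Add1=-11; issue SUB r3<-Add1 | r0:3,r1:Add2,r2:-4,r3:Add1
c9: CDB Add2=7; issue SUB r3<-Add2 | r0:3,r1:7,r2:-4,r3:Add2
c10: stall | r0:3,r1:7,r2:-4,r3:Add2
c11: CDB Add1=-7; issue ADD r3<-Add1 | r0:3,r1:7,r2:-4,r3:Add1
c12: stall | r0:3,r1:7,r2:-4,r3:Add1
c13: stall | r0:3,r1:7,r2:-4,r3:Add1
c14: CDB Add2=-14; issue SUB r3<-Add2 | r0:3,r1:7,r2:-4,r3:Add2
c15: stall | r0:3,r1:7,r2:-4,r3:Add2
c16: stall | r0:3,r1:7,r2:-4,r3:Add2
c17: CDB Add1=-11; issue SUB r1<-Add1 | r0:3,r1:Add1,r2:-4,r3:Add2
c18: - | r0:3,r1:Add1,r2:-4,r3:Add2
c19: - | r0:3,r1:Add1,r2:-4,r3:Add2
c20: CDB Add1=7 | r0:3,r1:7,r2:-4,r3:Add2
c21: CDB Add2=-14 | r0:3,r1:7,r2:-4,r3:-14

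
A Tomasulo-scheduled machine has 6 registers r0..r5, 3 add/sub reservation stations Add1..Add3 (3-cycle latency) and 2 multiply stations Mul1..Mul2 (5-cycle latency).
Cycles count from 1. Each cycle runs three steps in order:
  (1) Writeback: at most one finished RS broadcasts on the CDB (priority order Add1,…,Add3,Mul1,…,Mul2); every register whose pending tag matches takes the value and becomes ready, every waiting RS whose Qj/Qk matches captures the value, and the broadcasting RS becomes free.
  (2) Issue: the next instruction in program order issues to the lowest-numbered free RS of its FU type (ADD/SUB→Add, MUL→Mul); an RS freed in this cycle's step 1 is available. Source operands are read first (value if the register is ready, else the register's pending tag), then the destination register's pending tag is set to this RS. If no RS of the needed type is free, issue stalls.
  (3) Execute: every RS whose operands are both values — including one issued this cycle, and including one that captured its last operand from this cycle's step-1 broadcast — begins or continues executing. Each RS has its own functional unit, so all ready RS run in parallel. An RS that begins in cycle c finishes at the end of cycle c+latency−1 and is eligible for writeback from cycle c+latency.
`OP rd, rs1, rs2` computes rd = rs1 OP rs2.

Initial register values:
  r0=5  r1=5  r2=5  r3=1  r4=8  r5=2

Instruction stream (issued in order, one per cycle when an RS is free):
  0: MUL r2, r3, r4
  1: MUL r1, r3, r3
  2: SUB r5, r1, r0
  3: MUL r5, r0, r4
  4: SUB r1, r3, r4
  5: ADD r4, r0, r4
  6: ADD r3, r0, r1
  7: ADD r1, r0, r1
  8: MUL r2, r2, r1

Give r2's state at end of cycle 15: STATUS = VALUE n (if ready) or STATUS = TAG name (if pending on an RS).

STATUS = TAG Mul2

c1: issue MUL r2<-Mul1 | r0:5,r1:5,r2:Mul1,r3:1,r4:8,r5:2
c2: issue MUL r1<-Mul2 | r0:5,r1:Mul2,r2:Mul1,r3:1,r4:8,r5:2
c3: issue SUB r5<-Add1 | r0:5,r1:Mul2,r2:Mul1,r3:1,r4:8,r5:Add1
c4: stall | r0:5,r1:Mul2,r2:Mul1,r3:1,r4:8,r5:Add1
c5: stall | r0:5,r1:Mul2,r2:Mul1,r3:1,r4:8,r5:Add1
c6: CDB Mul1=8; issue MUL r5<-Mul1 | r0:5,r1:Mul2,r2:8,r3:1,r4:8,r5:Mul1
c7: CDB Mul2=1; issue SUB r1<-Add2 | r0:5,r1:Add2,r2:8,r3:1,r4:8,r5:Mul1
c8: issue ADD r4<-Add3 | r0:5,r1:Add2,r2:8,r3:1,r4:Add3,r5:Mul1
c9: stall | r0:5,r1:Add2,r2:8,r3:1,r4:Add3,r5:Mul1
c10: CDB Add1=-4; issue ADD r3<-Add1 | r0:5,r1:Add2,r2:8,r3:Add1,r4:Add3,r5:Mul1
c11: CDB Add2=-7; issue ADD r1<-Add2 | r0:5,r1:Add2,r2:8,r3:Add1,r4:Add3,r5:Mul1
c12: CDB Add3=13; issue MUL r2<-Mul2 | r0:5,r1:Add2,r2:Mul2,r3:Add1,r4:13,r5:Mul1
c13: CDB Mul1=40 | r0:5,r1:Add2,r2:Mul2,r3:Add1,r4:13,r5:40
c14: CDB Add1=-2 | r0:5,r1:Add2,r2:Mul2,r3:-2,r4:13,r5:40
c15: CDB Add2=-2 | r0:5,r1:-2,r2:Mul2,r3:-2,r4:13,r5:40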